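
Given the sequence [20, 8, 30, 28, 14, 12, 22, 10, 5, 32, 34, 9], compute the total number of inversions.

34 inversions

Sweep left to right; for each value list the smaller values that follow it:
20: 6
8: 1
30: 7
28: 6
14: 4
12: 3
22: 3
10: 2
5: 0
32: 1
34: 1
9: 0
Sum: 6 + 1 + 7 + 6 + 4 + 3 + 3 + 2 + 0 + 1 + 1 + 0 = 34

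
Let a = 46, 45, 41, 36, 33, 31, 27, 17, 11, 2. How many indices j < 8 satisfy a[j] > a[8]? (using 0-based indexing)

8

The element at index 8 is 11.
Elements before it: 46, 45, 41, 36, 33, 31, 27, 17
Those larger than 11: 46, 45, 41, 36, 33, 31, 27, 17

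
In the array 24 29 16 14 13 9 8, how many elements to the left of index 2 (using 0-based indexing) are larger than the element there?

2

The element at index 2 is 16.
Elements before it: 24, 29
Those larger than 16: 24, 29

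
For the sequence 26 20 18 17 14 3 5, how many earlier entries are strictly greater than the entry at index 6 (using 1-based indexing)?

5

The element at index 6 is 3.
Elements before it: 26, 20, 18, 17, 14
Those larger than 3: 26, 20, 18, 17, 14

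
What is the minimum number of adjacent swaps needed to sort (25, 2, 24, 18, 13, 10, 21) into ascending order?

Minimum adjacent swaps = number of inversions (each swap of adjacent out-of-order elements removes one inversion and no swap can remove more).
Count inversions — for each element, later elements that are smaller:
25: 2, 24, 18, 13, 10, 21 → 6
2: none → 0
24: 18, 13, 10, 21 → 4
18: 13, 10 → 2
13: 10 → 1
10: none → 0
21: none → 0
Total inversions: 6 + 0 + 4 + 2 + 1 + 0 + 0 = 13

There are 13 swaps.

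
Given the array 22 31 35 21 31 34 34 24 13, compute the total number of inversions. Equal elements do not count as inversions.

19 out-of-order pairs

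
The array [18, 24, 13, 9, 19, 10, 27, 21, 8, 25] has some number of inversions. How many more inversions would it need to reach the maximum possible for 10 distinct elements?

24 inversions short

Maximum inversions for 10 distinct elements is C(10, 2) = 10·9/2 = 45.
Current inversions — for each element, count later smaller elements:
18: 4
24: 6
13: 3
9: 1
19: 2
10: 1
27: 3
21: 1
8: 0
25: 0
Current total: 4 + 6 + 3 + 1 + 2 + 1 + 3 + 1 + 0 + 0 = 21
Shortfall: 45 − 21 = 24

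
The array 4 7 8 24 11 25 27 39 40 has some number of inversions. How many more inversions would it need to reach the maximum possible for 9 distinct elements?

35

Maximum inversions for 9 distinct elements is C(9, 2) = 9·8/2 = 36.
Current inversions — for each element, count later smaller elements:
4: 0
7: 0
8: 0
24: 1
11: 0
25: 0
27: 0
39: 0
40: 0
Current total: 0 + 0 + 0 + 1 + 0 + 0 + 0 + 0 + 0 = 1
Shortfall: 36 − 1 = 35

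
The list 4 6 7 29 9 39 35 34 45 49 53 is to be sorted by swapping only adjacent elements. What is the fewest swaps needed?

Minimum adjacent swaps = number of inversions (each swap of adjacent out-of-order elements removes one inversion and no swap can remove more).
Count inversions — for each element, later elements that are smaller:
4: none → 0
6: none → 0
7: none → 0
29: 9 → 1
9: none → 0
39: 35, 34 → 2
35: 34 → 1
34: none → 0
45: none → 0
49: none → 0
53: none → 0
Total inversions: 0 + 0 + 0 + 1 + 0 + 2 + 1 + 0 + 0 + 0 + 0 = 4

4 swaps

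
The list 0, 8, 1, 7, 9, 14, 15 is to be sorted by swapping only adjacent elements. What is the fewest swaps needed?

2

Minimum adjacent swaps = number of inversions (each swap of adjacent out-of-order elements removes one inversion and no swap can remove more).
Count inversions — for each element, later elements that are smaller:
0: none → 0
8: 1, 7 → 2
1: none → 0
7: none → 0
9: none → 0
14: none → 0
15: none → 0
Total inversions: 0 + 2 + 0 + 0 + 0 + 0 + 0 = 2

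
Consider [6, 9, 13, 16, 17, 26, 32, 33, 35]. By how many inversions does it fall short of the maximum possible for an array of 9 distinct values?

36

Maximum inversions for 9 distinct elements is C(9, 2) = 9·8/2 = 36.
Current inversions — for each element, count later smaller elements:
6: 0
9: 0
13: 0
16: 0
17: 0
26: 0
32: 0
33: 0
35: 0
Current total: 0 + 0 + 0 + 0 + 0 + 0 + 0 + 0 + 0 = 0
Shortfall: 36 − 0 = 36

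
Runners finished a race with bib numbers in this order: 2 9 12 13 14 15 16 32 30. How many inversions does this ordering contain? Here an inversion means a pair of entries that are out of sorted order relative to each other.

1

For each element, count later entries that are smaller:
2: 0
9: 0
12: 0
13: 0
14: 0
15: 0
16: 0
32: 1
30: 0
Sum: 0 + 0 + 0 + 0 + 0 + 0 + 0 + 1 + 0 = 1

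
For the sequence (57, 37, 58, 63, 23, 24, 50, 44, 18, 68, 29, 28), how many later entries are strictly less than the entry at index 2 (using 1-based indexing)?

5 such elements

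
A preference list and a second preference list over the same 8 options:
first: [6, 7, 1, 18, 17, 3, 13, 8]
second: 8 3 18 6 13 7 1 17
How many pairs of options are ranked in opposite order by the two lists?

18 pairs

Assign each item its position (1..8) in the first ordering, then rewrite the second ordering as that position sequence:
positions: 6→1, 7→2, 1→3, 18→4, 17→5, 3→6, 13→7, 8→8
second ordering as positions: [8, 6, 4, 1, 7, 2, 3, 5]
Discordant pairs = inversions in this position sequence.
8: 6, 4, 1, 7, 2, 3, 5 → 7
6: 4, 1, 2, 3, 5 → 5
4: 1, 2, 3 → 3
1: 0
7: 2, 3, 5 → 3
2: 0
3: 0
5: 0
Total: 7 + 5 + 3 + 0 + 3 + 0 + 0 + 0 = 18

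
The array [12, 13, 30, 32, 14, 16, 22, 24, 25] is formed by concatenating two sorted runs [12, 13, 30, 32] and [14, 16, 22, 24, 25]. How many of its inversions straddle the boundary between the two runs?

Split inversions: 10

Take each right-half value and tally the left-half values above it:
r = 14: 30, 32 → 2
r = 16: 30, 32 → 2
r = 22: 30, 32 → 2
r = 24: 30, 32 → 2
r = 25: 30, 32 → 2
Cross-inversions: 2 + 2 + 2 + 2 + 2 = 10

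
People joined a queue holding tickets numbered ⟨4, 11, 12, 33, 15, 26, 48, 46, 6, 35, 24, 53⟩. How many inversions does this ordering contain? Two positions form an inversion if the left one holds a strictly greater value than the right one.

Element-by-element contributions:
4 → none → 0
11 → 6 → 1
12 → 6 → 1
33 → 15, 26, 6, 24 → 4
15 → 6 → 1
26 → 6, 24 → 2
48 → 46, 6, 35, 24 → 4
46 → 6, 35, 24 → 3
6 → none → 0
35 → 24 → 1
24 → none → 0
53 → none → 0
Sum: 0 + 1 + 1 + 4 + 1 + 2 + 4 + 3 + 0 + 1 + 0 + 0 = 17

Inversions: 17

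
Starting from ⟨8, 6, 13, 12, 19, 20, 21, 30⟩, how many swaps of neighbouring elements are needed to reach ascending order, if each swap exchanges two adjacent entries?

Each adjacent swap fixes exactly one inversion, so the minimum swap count equals the number of inversions.
Count inversions — for each element, later elements that are smaller:
8: 6 → 1
6: none → 0
13: 12 → 1
12: none → 0
19: none → 0
20: none → 0
21: none → 0
30: none → 0
Total inversions: 1 + 0 + 1 + 0 + 0 + 0 + 0 + 0 = 2

2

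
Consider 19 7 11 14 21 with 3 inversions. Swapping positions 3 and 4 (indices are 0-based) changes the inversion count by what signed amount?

+1

Positions 3 and 4 hold 14 and 21; after swapping, the array is [19, 7, 11, 21, 14].
Count, for each position, how many later elements it exceeds:
19 → 7, 11, 14 → 3
7 → none → 0
11 → none → 0
21 → 14 → 1
14 → none → 0
Sum: 3 + 0 + 0 + 1 + 0 = 4
Change: 4 − 3 = +1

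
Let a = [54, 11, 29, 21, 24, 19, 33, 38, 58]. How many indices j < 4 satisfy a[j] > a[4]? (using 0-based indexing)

The element at index 4 is 24.
Elements before it: 54, 11, 29, 21
Those larger than 24: 54, 29

2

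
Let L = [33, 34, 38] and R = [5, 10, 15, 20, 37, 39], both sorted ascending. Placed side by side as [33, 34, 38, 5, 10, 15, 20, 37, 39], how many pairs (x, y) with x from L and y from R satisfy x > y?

Cross-inversions: 13

For each element r of the right run, count left-run elements greater than r:
r = 5: 33, 34, 38 → 3
r = 10: 33, 34, 38 → 3
r = 15: 33, 34, 38 → 3
r = 20: 33, 34, 38 → 3
r = 37: 38 → 1
r = 39: none → 0
Cross-inversions: 3 + 3 + 3 + 3 + 1 + 0 = 13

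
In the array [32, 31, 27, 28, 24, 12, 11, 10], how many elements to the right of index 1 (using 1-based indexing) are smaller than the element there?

The element at index 1 is 32.
Elements after it: 31, 27, 28, 24, 12, 11, 10
Those smaller than 32: 31, 27, 28, 24, 12, 11, 10

7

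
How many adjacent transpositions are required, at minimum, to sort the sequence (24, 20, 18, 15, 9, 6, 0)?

21

Minimum adjacent swaps = number of inversions (each swap of adjacent out-of-order elements removes one inversion and no swap can remove more).
Count inversions — for each element, later elements that are smaller:
24: 20, 18, 15, 9, 6, 0 → 6
20: 18, 15, 9, 6, 0 → 5
18: 15, 9, 6, 0 → 4
15: 9, 6, 0 → 3
9: 6, 0 → 2
6: 0 → 1
0: none → 0
Total inversions: 6 + 5 + 4 + 3 + 2 + 1 + 0 = 21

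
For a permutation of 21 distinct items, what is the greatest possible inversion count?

210

The maximum occurs when the array is in strictly decreasing order: every one of the C(21, 2) pairs is inverted.
C(21, 2) = 21·20/2 = 210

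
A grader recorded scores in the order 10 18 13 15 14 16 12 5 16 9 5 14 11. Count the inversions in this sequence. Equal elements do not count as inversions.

For each element, count later entries that are smaller:
10 → 5, 9, 5 → 3
18 → 13, 15, 14, 16, 12, 5, 16, 9, 5, 14, 11 → 11
13 → 12, 5, 9, 5, 11 → 5
15 → 14, 12, 5, 9, 5, 14, 11 → 7
14 → 12, 5, 9, 5, 11 → 5
16 → 12, 5, 9, 5, 14, 11 → 6
12 → 5, 9, 5, 11 → 4
5 → none → 0
16 → 9, 5, 14, 11 → 4
9 → 5 → 1
5 → none → 0
14 → 11 → 1
11 → none → 0
Sum: 3 + 11 + 5 + 7 + 5 + 6 + 4 + 0 + 4 + 1 + 0 + 1 + 0 = 47

47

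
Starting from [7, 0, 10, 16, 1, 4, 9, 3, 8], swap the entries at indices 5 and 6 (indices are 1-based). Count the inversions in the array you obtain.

18

Positions 5 and 6 hold 1 and 4; after swapping, the array is [7, 0, 10, 16, 4, 1, 9, 3, 8].
For each element, count later entries that are smaller:
7 → 0, 4, 1, 3 → 4
0 → none → 0
10 → 4, 1, 9, 3, 8 → 5
16 → 4, 1, 9, 3, 8 → 5
4 → 1, 3 → 2
1 → none → 0
9 → 3, 8 → 2
3 → none → 0
8 → none → 0
Sum: 4 + 0 + 5 + 5 + 2 + 0 + 2 + 0 + 0 = 18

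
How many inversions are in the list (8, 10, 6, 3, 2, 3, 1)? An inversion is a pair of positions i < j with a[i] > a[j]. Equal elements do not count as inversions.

Inversions: 18

Count, for each position, how many later elements it exceeds:
8 → 6, 3, 2, 3, 1 → 5
10 → 6, 3, 2, 3, 1 → 5
6 → 3, 2, 3, 1 → 4
3 → 2, 1 → 2
2 → 1 → 1
3 → 1 → 1
1 → none → 0
Sum: 5 + 5 + 4 + 2 + 1 + 1 + 0 = 18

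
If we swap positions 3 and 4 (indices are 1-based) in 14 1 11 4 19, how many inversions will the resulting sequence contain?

3

Positions 3 and 4 hold 11 and 4; after swapping, the array is [14, 1, 4, 11, 19].
Sweep left to right; for each value list the smaller values that follow it:
14 → 1, 4, 11 → 3
1 → none → 0
4 → none → 0
11 → none → 0
19 → none → 0
Sum: 3 + 0 + 0 + 0 + 0 = 3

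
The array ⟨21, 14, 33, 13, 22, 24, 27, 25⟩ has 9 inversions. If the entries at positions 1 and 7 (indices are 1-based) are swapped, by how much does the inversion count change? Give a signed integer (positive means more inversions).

+5

Positions 1 and 7 hold 21 and 27; after swapping, the array is [27, 14, 33, 13, 22, 24, 21, 25].
Sweep left to right; for each value list the smaller values that follow it:
27: 6
14: 1
33: 5
13: 0
22: 1
24: 1
21: 0
25: 0
Sum: 6 + 1 + 5 + 0 + 1 + 1 + 0 + 0 = 14
Change: 14 − 9 = +5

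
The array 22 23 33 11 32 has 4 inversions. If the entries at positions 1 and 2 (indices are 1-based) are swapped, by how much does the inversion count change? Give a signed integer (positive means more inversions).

+1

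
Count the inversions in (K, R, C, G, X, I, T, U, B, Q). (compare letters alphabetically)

21

Sweep left to right; for each value list the smaller values that follow it:
K: 4
R: 5
C: 1
G: 1
X: 5
I: 1
T: 2
U: 2
B: 0
Q: 0
Sum: 4 + 5 + 1 + 1 + 5 + 1 + 2 + 2 + 0 + 0 = 21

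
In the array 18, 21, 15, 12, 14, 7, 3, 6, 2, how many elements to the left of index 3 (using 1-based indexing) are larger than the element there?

The element at index 3 is 15.
Elements before it: 18, 21
Those larger than 15: 18, 21

2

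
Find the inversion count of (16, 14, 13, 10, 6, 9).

14

Element-by-element contributions:
16: 5
14: 4
13: 3
10: 2
6: 0
9: 0
Sum: 5 + 4 + 3 + 2 + 0 + 0 = 14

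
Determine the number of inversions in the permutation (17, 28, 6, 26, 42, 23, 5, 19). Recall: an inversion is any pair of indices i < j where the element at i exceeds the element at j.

16

Element-by-element contributions:
17 → 6, 5 → 2
28 → 6, 26, 23, 5, 19 → 5
6 → 5 → 1
26 → 23, 5, 19 → 3
42 → 23, 5, 19 → 3
23 → 5, 19 → 2
5 → none → 0
19 → none → 0
Sum: 2 + 5 + 1 + 3 + 3 + 2 + 0 + 0 = 16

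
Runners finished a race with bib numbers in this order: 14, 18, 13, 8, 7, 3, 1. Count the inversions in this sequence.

There are 20 inversions.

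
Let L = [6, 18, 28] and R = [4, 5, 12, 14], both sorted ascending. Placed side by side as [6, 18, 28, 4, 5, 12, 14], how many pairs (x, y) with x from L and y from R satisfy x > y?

Count, for every r in R, how many entries of L exceed r:
r = 4: 6, 18, 28 → 3
r = 5: 6, 18, 28 → 3
r = 12: 18, 28 → 2
r = 14: 18, 28 → 2
Cross-inversions: 3 + 3 + 2 + 2 = 10

Cross-inversions: 10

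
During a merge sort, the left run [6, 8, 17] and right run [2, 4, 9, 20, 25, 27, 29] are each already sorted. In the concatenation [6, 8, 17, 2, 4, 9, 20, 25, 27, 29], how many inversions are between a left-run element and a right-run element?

7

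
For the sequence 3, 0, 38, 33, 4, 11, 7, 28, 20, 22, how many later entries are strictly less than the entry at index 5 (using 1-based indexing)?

The element at index 5 is 4.
Elements after it: 11, 7, 28, 20, 22
None of them are smaller than 4.

0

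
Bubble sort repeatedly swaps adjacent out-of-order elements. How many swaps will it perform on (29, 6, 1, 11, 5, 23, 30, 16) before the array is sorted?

11

The minimum number of adjacent swaps to sort an array equals its inversion count, since every such swap removes exactly one inversion.
Count inversions — for each element, later elements that are smaller:
29: 6, 1, 11, 5, 23, 16 → 6
6: 1, 5 → 2
1: none → 0
11: 5 → 1
5: none → 0
23: 16 → 1
30: 16 → 1
16: none → 0
Total inversions: 6 + 2 + 0 + 1 + 0 + 1 + 1 + 0 = 11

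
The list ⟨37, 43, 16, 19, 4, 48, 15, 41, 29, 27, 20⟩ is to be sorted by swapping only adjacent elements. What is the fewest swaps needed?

There are 30 swaps.

Each adjacent swap fixes exactly one inversion, so the minimum swap count equals the number of inversions.
Count inversions — for each element, later elements that are smaller:
37: 16, 19, 4, 15, 29, 27, 20 → 7
43: 16, 19, 4, 15, 41, 29, 27, 20 → 8
16: 4, 15 → 2
19: 4, 15 → 2
4: none → 0
48: 15, 41, 29, 27, 20 → 5
15: none → 0
41: 29, 27, 20 → 3
29: 27, 20 → 2
27: 20 → 1
20: none → 0
Total inversions: 7 + 8 + 2 + 2 + 0 + 5 + 0 + 3 + 2 + 1 + 0 = 30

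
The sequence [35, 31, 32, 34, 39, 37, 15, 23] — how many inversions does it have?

16

Sweep left to right; for each value list the smaller values that follow it:
35: 5
31: 2
32: 2
34: 2
39: 3
37: 2
15: 0
23: 0
Sum: 5 + 2 + 2 + 2 + 3 + 2 + 0 + 0 = 16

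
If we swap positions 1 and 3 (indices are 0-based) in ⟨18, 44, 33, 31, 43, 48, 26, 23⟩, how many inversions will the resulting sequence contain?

Positions 1 and 3 hold 44 and 31; after swapping, the array is [18, 31, 33, 44, 43, 48, 26, 23].
For each element, count later entries that are smaller:
18: 0
31: 2
33: 2
44: 3
43: 2
48: 2
26: 1
23: 0
Sum: 0 + 2 + 2 + 3 + 2 + 2 + 1 + 0 = 12

There are 12 inversions.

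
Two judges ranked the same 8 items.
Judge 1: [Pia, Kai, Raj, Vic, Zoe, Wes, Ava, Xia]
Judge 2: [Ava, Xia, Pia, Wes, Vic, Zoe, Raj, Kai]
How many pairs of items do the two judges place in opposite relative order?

Assign each item its position (1..8) in the first ordering, then rewrite the second ordering as that position sequence:
positions: Pia→1, Kai→2, Raj→3, Vic→4, Zoe→5, Wes→6, Ava→7, Xia→8
second ordering as positions: [7, 8, 1, 6, 4, 5, 3, 2]
Discordant pairs = inversions in this position sequence.
7: 1, 6, 4, 5, 3, 2 → 6
8: 1, 6, 4, 5, 3, 2 → 6
1: 0
6: 4, 5, 3, 2 → 4
4: 3, 2 → 2
5: 3, 2 → 2
3: 2 → 1
2: 0
Total: 6 + 6 + 0 + 4 + 2 + 2 + 1 + 0 = 21

21 discordant pairs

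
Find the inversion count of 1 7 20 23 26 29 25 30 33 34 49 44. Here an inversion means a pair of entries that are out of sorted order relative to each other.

3

For each element, count later entries that are smaller:
1: 0
7: 0
20: 0
23: 0
26: 1
29: 1
25: 0
30: 0
33: 0
34: 0
49: 1
44: 0
Sum: 0 + 0 + 0 + 0 + 1 + 1 + 0 + 0 + 0 + 0 + 1 + 0 = 3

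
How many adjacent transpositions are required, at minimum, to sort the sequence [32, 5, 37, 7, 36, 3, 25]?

Minimum adjacent swaps = number of inversions (each swap of adjacent out-of-order elements removes one inversion and no swap can remove more).
Count inversions — for each element, later elements that are smaller:
32: 5, 7, 3, 25 → 4
5: 3 → 1
37: 7, 36, 3, 25 → 4
7: 3 → 1
36: 3, 25 → 2
3: none → 0
25: none → 0
Total inversions: 4 + 1 + 4 + 1 + 2 + 0 + 0 = 12

12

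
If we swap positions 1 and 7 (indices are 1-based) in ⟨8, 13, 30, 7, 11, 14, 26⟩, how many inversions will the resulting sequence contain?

14

Positions 1 and 7 hold 8 and 26; after swapping, the array is [26, 13, 30, 7, 11, 14, 8].
Count, for each position, how many later elements it exceeds:
26 → 13, 7, 11, 14, 8 → 5
13 → 7, 11, 8 → 3
30 → 7, 11, 14, 8 → 4
7 → none → 0
11 → 8 → 1
14 → 8 → 1
8 → none → 0
Sum: 5 + 3 + 4 + 0 + 1 + 1 + 0 = 14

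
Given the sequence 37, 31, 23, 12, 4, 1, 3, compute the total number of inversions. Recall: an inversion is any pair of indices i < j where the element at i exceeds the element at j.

20 inversions

For each element, count later entries that are smaller:
37 → 31, 23, 12, 4, 1, 3 → 6
31 → 23, 12, 4, 1, 3 → 5
23 → 12, 4, 1, 3 → 4
12 → 4, 1, 3 → 3
4 → 1, 3 → 2
1 → none → 0
3 → none → 0
Sum: 6 + 5 + 4 + 3 + 2 + 0 + 0 = 20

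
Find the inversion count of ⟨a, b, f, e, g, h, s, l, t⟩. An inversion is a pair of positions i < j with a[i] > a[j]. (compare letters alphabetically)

For each element, count later entries that are smaller:
a → none → 0
b → none → 0
f → e → 1
e → none → 0
g → none → 0
h → none → 0
s → l → 1
l → none → 0
t → none → 0
Sum: 0 + 0 + 1 + 0 + 0 + 0 + 1 + 0 + 0 = 2

Out-of-order pairs: 2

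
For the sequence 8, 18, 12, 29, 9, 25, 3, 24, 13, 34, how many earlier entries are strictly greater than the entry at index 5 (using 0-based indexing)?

1

The element at index 5 is 25.
Elements before it: 8, 18, 12, 29, 9
Those larger than 25: 29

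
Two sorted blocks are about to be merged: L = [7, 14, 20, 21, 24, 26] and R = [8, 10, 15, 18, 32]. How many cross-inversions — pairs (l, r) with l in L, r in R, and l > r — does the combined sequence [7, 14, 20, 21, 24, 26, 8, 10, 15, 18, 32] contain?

18

Count, for every r in R, how many entries of L exceed r:
r = 8: 14, 20, 21, 24, 26 → 5
r = 10: 14, 20, 21, 24, 26 → 5
r = 15: 20, 21, 24, 26 → 4
r = 18: 20, 21, 24, 26 → 4
r = 32: none → 0
Cross-inversions: 5 + 5 + 4 + 4 + 0 = 18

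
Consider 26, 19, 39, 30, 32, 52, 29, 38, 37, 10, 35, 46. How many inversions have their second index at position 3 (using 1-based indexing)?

0

The element at index 3 is 39.
Elements before it: 26, 19
None of them are larger than 39.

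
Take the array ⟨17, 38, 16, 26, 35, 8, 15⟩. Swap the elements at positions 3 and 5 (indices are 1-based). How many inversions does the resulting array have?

17 inversions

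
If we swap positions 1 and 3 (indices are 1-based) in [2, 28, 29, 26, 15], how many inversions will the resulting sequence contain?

Positions 1 and 3 hold 2 and 29; after swapping, the array is [29, 28, 2, 26, 15].
Count, for each position, how many later elements it exceeds:
29: 4
28: 3
2: 0
26: 1
15: 0
Sum: 4 + 3 + 0 + 1 + 0 = 8

8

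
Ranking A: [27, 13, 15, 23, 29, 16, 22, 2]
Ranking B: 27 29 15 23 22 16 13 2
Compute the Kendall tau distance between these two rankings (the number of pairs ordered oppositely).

8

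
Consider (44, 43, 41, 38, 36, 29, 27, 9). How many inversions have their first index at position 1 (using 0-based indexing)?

The element at index 1 is 43.
Elements after it: 41, 38, 36, 29, 27, 9
Those smaller than 43: 41, 38, 36, 29, 27, 9

6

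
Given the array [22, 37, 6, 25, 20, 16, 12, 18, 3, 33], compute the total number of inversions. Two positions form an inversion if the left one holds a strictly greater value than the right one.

28 out-of-order pairs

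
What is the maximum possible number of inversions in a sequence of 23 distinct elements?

The maximum occurs when the array is in strictly decreasing order: every one of the C(23, 2) pairs is inverted.
C(23, 2) = 23·22/2 = 253

253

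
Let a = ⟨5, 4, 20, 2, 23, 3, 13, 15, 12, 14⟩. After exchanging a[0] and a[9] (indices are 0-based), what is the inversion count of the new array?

24 inversions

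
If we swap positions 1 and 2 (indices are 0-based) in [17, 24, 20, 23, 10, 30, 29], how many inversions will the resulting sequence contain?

Positions 1 and 2 hold 24 and 20; after swapping, the array is [17, 20, 24, 23, 10, 30, 29].
Sweep left to right; for each value list the smaller values that follow it:
17 → 10 → 1
20 → 10 → 1
24 → 23, 10 → 2
23 → 10 → 1
10 → none → 0
30 → 29 → 1
29 → none → 0
Sum: 1 + 1 + 2 + 1 + 0 + 1 + 0 = 6

6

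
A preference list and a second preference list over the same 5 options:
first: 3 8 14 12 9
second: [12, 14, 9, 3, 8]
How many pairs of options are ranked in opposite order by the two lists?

Pairs: 7

Assign each item its position (1..5) in the first ordering, then rewrite the second ordering as that position sequence:
positions: 3→1, 8→2, 14→3, 12→4, 9→5
second ordering as positions: [4, 3, 5, 1, 2]
Discordant pairs = inversions in this position sequence.
4: 3, 1, 2 → 3
3: 1, 2 → 2
5: 1, 2 → 2
1: 0
2: 0
Total: 3 + 2 + 2 + 0 + 0 = 7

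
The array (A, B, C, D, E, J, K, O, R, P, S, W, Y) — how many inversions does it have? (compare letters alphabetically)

1 inversion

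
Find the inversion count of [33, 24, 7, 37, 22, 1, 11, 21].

19 inversions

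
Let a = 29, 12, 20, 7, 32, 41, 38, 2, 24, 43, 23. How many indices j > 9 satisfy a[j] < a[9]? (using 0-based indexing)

1

The element at index 9 is 43.
Elements after it: 23
Those smaller than 43: 23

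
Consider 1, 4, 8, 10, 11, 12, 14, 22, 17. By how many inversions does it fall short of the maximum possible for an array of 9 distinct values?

35

Maximum inversions for 9 distinct elements is C(9, 2) = 9·8/2 = 36.
Current inversions — for each element, count later smaller elements:
1: 0
4: 0
8: 0
10: 0
11: 0
12: 0
14: 0
22: 1
17: 0
Current total: 0 + 0 + 0 + 0 + 0 + 0 + 0 + 1 + 0 = 1
Shortfall: 36 − 1 = 35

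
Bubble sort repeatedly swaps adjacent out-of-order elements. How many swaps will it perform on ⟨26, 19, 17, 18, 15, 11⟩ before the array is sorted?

14 swaps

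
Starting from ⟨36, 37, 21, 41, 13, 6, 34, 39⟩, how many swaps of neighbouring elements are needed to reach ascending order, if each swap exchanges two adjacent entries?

Minimum adjacent swaps = number of inversions (each swap of adjacent out-of-order elements removes one inversion and no swap can remove more).
Count inversions — for each element, later elements that are smaller:
36: 21, 13, 6, 34 → 4
37: 21, 13, 6, 34 → 4
21: 13, 6 → 2
41: 13, 6, 34, 39 → 4
13: 6 → 1
6: none → 0
34: none → 0
39: none → 0
Total inversions: 4 + 4 + 2 + 4 + 1 + 0 + 0 + 0 = 15

Swaps: 15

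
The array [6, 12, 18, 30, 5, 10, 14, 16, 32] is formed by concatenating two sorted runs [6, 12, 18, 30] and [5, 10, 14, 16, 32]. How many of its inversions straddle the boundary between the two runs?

Count, for every r in R, how many entries of L exceed r:
r = 5: 6, 12, 18, 30 → 4
r = 10: 12, 18, 30 → 3
r = 14: 18, 30 → 2
r = 16: 18, 30 → 2
r = 32: none → 0
Cross-inversions: 4 + 3 + 2 + 2 + 0 = 11

11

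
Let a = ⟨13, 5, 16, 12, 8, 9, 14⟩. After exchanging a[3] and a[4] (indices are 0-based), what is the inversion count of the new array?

9

Positions 3 and 4 hold 12 and 8; after swapping, the array is [13, 5, 16, 8, 12, 9, 14].
Sweep left to right; for each value list the smaller values that follow it:
13: 4
5: 0
16: 4
8: 0
12: 1
9: 0
14: 0
Sum: 4 + 0 + 4 + 0 + 1 + 0 + 0 = 9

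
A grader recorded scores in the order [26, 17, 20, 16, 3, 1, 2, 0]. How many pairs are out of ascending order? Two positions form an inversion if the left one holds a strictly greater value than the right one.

Inversions: 26

Element-by-element contributions:
26: 7
17: 5
20: 5
16: 4
3: 3
1: 1
2: 1
0: 0
Sum: 7 + 5 + 5 + 4 + 3 + 1 + 1 + 0 = 26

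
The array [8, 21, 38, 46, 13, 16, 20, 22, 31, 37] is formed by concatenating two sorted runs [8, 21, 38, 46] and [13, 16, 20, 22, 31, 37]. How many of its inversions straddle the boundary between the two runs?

There are 15 cross-inversions.

Take each right-half value and tally the left-half values above it:
r = 13: 21, 38, 46 → 3
r = 16: 21, 38, 46 → 3
r = 20: 21, 38, 46 → 3
r = 22: 38, 46 → 2
r = 31: 38, 46 → 2
r = 37: 38, 46 → 2
Cross-inversions: 3 + 3 + 3 + 2 + 2 + 2 = 15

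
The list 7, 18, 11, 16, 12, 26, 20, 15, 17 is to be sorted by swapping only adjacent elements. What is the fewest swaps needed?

12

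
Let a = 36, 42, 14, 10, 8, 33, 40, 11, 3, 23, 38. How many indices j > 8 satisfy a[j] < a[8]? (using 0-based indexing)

The element at index 8 is 3.
Elements after it: 23, 38
None of them are smaller than 3.

0 such elements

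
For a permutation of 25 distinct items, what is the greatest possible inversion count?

Inversions: 300

A reversed (strictly descending) arrangement makes every pair an inversion, giving C(25, 2) inversions.
C(25, 2) = 25·24/2 = 300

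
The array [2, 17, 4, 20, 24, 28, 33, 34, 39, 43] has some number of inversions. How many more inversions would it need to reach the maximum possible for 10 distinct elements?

44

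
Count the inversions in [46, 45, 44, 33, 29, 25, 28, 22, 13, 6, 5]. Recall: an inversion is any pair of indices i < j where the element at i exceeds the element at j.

Sweep left to right; for each value list the smaller values that follow it:
46 → 45, 44, 33, 29, 25, 28, 22, 13, 6, 5 → 10
45 → 44, 33, 29, 25, 28, 22, 13, 6, 5 → 9
44 → 33, 29, 25, 28, 22, 13, 6, 5 → 8
33 → 29, 25, 28, 22, 13, 6, 5 → 7
29 → 25, 28, 22, 13, 6, 5 → 6
25 → 22, 13, 6, 5 → 4
28 → 22, 13, 6, 5 → 4
22 → 13, 6, 5 → 3
13 → 6, 5 → 2
6 → 5 → 1
5 → none → 0
Sum: 10 + 9 + 8 + 7 + 6 + 4 + 4 + 3 + 2 + 1 + 0 = 54

Inversions: 54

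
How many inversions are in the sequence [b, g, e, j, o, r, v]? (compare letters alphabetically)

1

Count, for each position, how many later elements it exceeds:
b → none → 0
g → e → 1
e → none → 0
j → none → 0
o → none → 0
r → none → 0
v → none → 0
Sum: 0 + 1 + 0 + 0 + 0 + 0 + 0 = 1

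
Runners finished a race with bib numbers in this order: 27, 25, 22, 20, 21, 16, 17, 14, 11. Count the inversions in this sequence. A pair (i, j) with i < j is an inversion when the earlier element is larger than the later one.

34 inversions

For each element, count later entries that are smaller:
27 → 25, 22, 20, 21, 16, 17, 14, 11 → 8
25 → 22, 20, 21, 16, 17, 14, 11 → 7
22 → 20, 21, 16, 17, 14, 11 → 6
20 → 16, 17, 14, 11 → 4
21 → 16, 17, 14, 11 → 4
16 → 14, 11 → 2
17 → 14, 11 → 2
14 → 11 → 1
11 → none → 0
Sum: 8 + 7 + 6 + 4 + 4 + 2 + 2 + 1 + 0 = 34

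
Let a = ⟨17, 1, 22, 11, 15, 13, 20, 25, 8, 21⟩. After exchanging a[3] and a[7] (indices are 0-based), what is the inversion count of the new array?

25 inversions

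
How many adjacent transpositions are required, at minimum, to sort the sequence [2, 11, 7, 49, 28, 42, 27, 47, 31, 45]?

12 adjacent swaps

Each adjacent swap fixes exactly one inversion, so the minimum swap count equals the number of inversions.
Count inversions — for each element, later elements that are smaller:
2: none → 0
11: 7 → 1
7: none → 0
49: 28, 42, 27, 47, 31, 45 → 6
28: 27 → 1
42: 27, 31 → 2
27: none → 0
47: 31, 45 → 2
31: none → 0
45: none → 0
Total inversions: 0 + 1 + 0 + 6 + 1 + 2 + 0 + 2 + 0 + 0 = 12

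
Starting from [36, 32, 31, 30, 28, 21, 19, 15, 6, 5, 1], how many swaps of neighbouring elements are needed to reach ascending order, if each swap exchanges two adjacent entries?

55

Minimum adjacent swaps = number of inversions (each swap of adjacent out-of-order elements removes one inversion and no swap can remove more).
Count inversions — for each element, later elements that are smaller:
36: 32, 31, 30, 28, 21, 19, 15, 6, 5, 1 → 10
32: 31, 30, 28, 21, 19, 15, 6, 5, 1 → 9
31: 30, 28, 21, 19, 15, 6, 5, 1 → 8
30: 28, 21, 19, 15, 6, 5, 1 → 7
28: 21, 19, 15, 6, 5, 1 → 6
21: 19, 15, 6, 5, 1 → 5
19: 15, 6, 5, 1 → 4
15: 6, 5, 1 → 3
6: 5, 1 → 2
5: 1 → 1
1: none → 0
Total inversions: 10 + 9 + 8 + 7 + 6 + 5 + 4 + 3 + 2 + 1 + 0 = 55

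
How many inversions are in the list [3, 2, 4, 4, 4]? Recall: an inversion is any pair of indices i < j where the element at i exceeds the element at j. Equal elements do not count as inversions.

Inversions: 1

For each element, count later entries that are smaller:
3: 1
2: 0
4: 0
4: 0
4: 0
Sum: 1 + 0 + 0 + 0 + 0 = 1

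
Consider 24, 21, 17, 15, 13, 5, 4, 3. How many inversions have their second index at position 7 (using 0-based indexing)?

The element at index 7 is 3.
Elements before it: 24, 21, 17, 15, 13, 5, 4
Those larger than 3: 24, 21, 17, 15, 13, 5, 4

7 such elements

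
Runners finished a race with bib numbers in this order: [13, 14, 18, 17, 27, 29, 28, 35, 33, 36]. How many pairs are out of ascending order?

Inversions: 3

Sweep left to right; for each value list the smaller values that follow it:
13 → none → 0
14 → none → 0
18 → 17 → 1
17 → none → 0
27 → none → 0
29 → 28 → 1
28 → none → 0
35 → 33 → 1
33 → none → 0
36 → none → 0
Sum: 0 + 0 + 1 + 0 + 0 + 1 + 0 + 1 + 0 + 0 = 3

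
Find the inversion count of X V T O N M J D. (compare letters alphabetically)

Inversions: 28

Sweep left to right; for each value list the smaller values that follow it:
X: 7
V: 6
T: 5
O: 4
N: 3
M: 2
J: 1
D: 0
Sum: 7 + 6 + 5 + 4 + 3 + 2 + 1 + 0 = 28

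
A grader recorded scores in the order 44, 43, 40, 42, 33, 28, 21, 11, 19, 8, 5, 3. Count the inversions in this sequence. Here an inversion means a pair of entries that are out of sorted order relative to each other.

There are 64 inversions.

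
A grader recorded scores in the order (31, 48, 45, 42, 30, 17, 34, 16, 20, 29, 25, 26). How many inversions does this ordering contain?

48 inversions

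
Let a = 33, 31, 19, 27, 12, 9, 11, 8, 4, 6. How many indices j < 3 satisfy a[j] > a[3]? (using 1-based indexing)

The element at index 3 is 19.
Elements before it: 33, 31
Those larger than 19: 33, 31

2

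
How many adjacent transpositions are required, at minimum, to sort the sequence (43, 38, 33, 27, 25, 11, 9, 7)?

There are 28 adjacent swaps.

The minimum number of adjacent swaps to sort an array equals its inversion count, since every such swap removes exactly one inversion.
Count inversions — for each element, later elements that are smaller:
43: 38, 33, 27, 25, 11, 9, 7 → 7
38: 33, 27, 25, 11, 9, 7 → 6
33: 27, 25, 11, 9, 7 → 5
27: 25, 11, 9, 7 → 4
25: 11, 9, 7 → 3
11: 9, 7 → 2
9: 7 → 1
7: none → 0
Total inversions: 7 + 6 + 5 + 4 + 3 + 2 + 1 + 0 = 28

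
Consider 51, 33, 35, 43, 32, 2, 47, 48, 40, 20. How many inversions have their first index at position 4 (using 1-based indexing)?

4 such elements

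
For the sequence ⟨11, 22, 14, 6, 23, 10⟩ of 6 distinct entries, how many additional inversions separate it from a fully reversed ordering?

Maximum inversions for 6 distinct elements is C(6, 2) = 6·5/2 = 15.
Current inversions — for each element, count later smaller elements:
11: 2
22: 3
14: 2
6: 0
23: 1
10: 0
Current total: 2 + 3 + 2 + 0 + 1 + 0 = 8
Shortfall: 15 − 8 = 7

7 inversions short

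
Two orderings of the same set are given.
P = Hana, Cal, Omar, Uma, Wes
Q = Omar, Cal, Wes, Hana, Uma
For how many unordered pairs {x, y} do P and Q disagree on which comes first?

Assign each item its position (1..5) in the first ordering, then rewrite the second ordering as that position sequence:
positions: Hana→1, Cal→2, Omar→3, Uma→4, Wes→5
second ordering as positions: [3, 2, 5, 1, 4]
Discordant pairs = inversions in this position sequence.
3: 2, 1 → 2
2: 1 → 1
5: 1, 4 → 2
1: 0
4: 0
Total: 2 + 1 + 2 + 0 + 0 = 5

5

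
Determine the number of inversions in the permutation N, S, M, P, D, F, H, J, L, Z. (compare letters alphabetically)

There are 23 inversions.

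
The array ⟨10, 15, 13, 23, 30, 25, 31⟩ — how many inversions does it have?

2

Out-of-order index pairs (0-indexed):
(1,2): 15 > 13
(4,5): 30 > 25
That's 2 pairs.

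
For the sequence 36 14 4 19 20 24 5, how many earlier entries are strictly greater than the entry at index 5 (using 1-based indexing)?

The element at index 5 is 20.
Elements before it: 36, 14, 4, 19
Those larger than 20: 36

1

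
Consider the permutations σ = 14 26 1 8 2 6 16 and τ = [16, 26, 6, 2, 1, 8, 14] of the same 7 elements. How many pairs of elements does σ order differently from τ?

There are 16 discordant pairs.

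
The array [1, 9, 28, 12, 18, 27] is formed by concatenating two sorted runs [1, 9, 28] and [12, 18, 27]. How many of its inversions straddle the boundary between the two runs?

3 split inversions

Count, for every r in R, how many entries of L exceed r:
r = 12: 28 → 1
r = 18: 28 → 1
r = 27: 28 → 1
Cross-inversions: 1 + 1 + 1 = 3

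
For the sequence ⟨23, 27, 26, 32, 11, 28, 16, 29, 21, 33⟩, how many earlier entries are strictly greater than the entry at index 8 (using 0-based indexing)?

The element at index 8 is 21.
Elements before it: 23, 27, 26, 32, 11, 28, 16, 29
Those larger than 21: 23, 27, 26, 32, 28, 29

6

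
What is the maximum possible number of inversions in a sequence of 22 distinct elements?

There are 231 inversions.

A reversed (strictly descending) arrangement makes every pair an inversion, giving C(22, 2) inversions.
C(22, 2) = 22·21/2 = 231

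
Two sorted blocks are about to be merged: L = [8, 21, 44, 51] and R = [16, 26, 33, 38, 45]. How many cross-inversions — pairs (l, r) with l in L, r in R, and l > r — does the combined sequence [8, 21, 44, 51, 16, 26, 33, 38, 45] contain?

There are 10 cross-inversions.

Count, for every r in R, how many entries of L exceed r:
r = 16: 21, 44, 51 → 3
r = 26: 44, 51 → 2
r = 33: 44, 51 → 2
r = 38: 44, 51 → 2
r = 45: 51 → 1
Cross-inversions: 3 + 2 + 2 + 2 + 1 = 10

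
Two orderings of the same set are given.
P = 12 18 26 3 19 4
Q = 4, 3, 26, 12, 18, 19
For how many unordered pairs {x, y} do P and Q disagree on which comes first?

10

Assign each item its position (1..6) in the first ordering, then rewrite the second ordering as that position sequence:
positions: 12→1, 18→2, 26→3, 3→4, 19→5, 4→6
second ordering as positions: [6, 4, 3, 1, 2, 5]
Discordant pairs = inversions in this position sequence.
6: 4, 3, 1, 2, 5 → 5
4: 3, 1, 2 → 3
3: 1, 2 → 2
1: 0
2: 0
5: 0
Total: 5 + 3 + 2 + 0 + 0 + 0 = 10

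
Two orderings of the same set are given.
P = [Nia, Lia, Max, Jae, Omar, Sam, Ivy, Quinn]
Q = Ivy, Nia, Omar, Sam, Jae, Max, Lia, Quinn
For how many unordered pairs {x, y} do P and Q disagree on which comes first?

15

Assign each item its position (1..8) in the first ordering, then rewrite the second ordering as that position sequence:
positions: Nia→1, Lia→2, Max→3, Jae→4, Omar→5, Sam→6, Ivy→7, Quinn→8
second ordering as positions: [7, 1, 5, 6, 4, 3, 2, 8]
Discordant pairs = inversions in this position sequence.
7: 1, 5, 6, 4, 3, 2 → 6
1: 0
5: 4, 3, 2 → 3
6: 4, 3, 2 → 3
4: 3, 2 → 2
3: 2 → 1
2: 0
8: 0
Total: 6 + 0 + 3 + 3 + 2 + 1 + 0 + 0 = 15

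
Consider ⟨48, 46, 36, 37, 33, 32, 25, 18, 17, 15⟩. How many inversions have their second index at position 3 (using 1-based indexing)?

The element at index 3 is 36.
Elements before it: 48, 46
Those larger than 36: 48, 46

2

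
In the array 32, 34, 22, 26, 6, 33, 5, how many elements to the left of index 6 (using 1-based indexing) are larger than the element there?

1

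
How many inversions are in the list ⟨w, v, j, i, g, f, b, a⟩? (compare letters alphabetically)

28 inversions

For each element, count later entries that are smaller:
w: 7
v: 6
j: 5
i: 4
g: 3
f: 2
b: 1
a: 0
Sum: 7 + 6 + 5 + 4 + 3 + 2 + 1 + 0 = 28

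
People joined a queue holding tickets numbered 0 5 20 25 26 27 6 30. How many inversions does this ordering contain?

Element-by-element contributions:
0 → none → 0
5 → none → 0
20 → 6 → 1
25 → 6 → 1
26 → 6 → 1
27 → 6 → 1
6 → none → 0
30 → none → 0
Sum: 0 + 0 + 1 + 1 + 1 + 1 + 0 + 0 = 4

4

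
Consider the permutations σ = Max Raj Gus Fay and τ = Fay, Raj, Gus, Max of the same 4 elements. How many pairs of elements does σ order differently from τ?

5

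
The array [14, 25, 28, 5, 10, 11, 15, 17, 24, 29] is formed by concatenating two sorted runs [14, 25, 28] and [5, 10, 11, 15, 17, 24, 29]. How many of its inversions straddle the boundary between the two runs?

15 cross-inversions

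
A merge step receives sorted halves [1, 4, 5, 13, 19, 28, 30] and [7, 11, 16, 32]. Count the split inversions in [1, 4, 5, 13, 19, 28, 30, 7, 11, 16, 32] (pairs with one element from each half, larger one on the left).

There are 11 cross-inversions.

Take each right-half value and tally the left-half values above it:
r = 7: 13, 19, 28, 30 → 4
r = 11: 13, 19, 28, 30 → 4
r = 16: 19, 28, 30 → 3
r = 32: none → 0
Cross-inversions: 4 + 4 + 3 + 0 = 11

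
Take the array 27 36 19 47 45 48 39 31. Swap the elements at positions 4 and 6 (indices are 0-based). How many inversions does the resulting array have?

10

Positions 4 and 6 hold 45 and 39; after swapping, the array is [27, 36, 19, 47, 39, 48, 45, 31].
Sweep left to right; for each value list the smaller values that follow it:
27: 1
36: 2
19: 0
47: 3
39: 1
48: 2
45: 1
31: 0
Sum: 1 + 2 + 0 + 3 + 1 + 2 + 1 + 0 = 10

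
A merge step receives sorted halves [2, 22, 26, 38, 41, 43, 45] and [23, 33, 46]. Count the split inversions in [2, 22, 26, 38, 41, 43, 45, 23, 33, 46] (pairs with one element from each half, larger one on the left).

Count, for every r in R, how many entries of L exceed r:
r = 23: 26, 38, 41, 43, 45 → 5
r = 33: 38, 41, 43, 45 → 4
r = 46: none → 0
Cross-inversions: 5 + 4 + 0 = 9

Split inversions: 9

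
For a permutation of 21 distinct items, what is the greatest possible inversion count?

A reversed (strictly descending) arrangement makes every pair an inversion, giving C(21, 2) inversions.
C(21, 2) = 21·20/2 = 210

210 inversions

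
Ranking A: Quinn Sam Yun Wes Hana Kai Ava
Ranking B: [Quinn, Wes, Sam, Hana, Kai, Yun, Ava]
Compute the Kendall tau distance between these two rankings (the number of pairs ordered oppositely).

Assign each item its position (1..7) in the first ordering, then rewrite the second ordering as that position sequence:
positions: Quinn→1, Sam→2, Yun→3, Wes→4, Hana→5, Kai→6, Ava→7
second ordering as positions: [1, 4, 2, 5, 6, 3, 7]
Discordant pairs = inversions in this position sequence.
1: 0
4: 2, 3 → 2
2: 0
5: 3 → 1
6: 3 → 1
3: 0
7: 0
Total: 0 + 2 + 0 + 1 + 1 + 0 + 0 = 4

There are 4 discordant pairs.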